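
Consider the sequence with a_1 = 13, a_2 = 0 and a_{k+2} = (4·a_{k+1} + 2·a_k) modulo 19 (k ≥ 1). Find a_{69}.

a_1 = 13, a_2 = 0, a_3 = 7, a_4 = 9, a_5 = 12, a_6 = 9, a_7 = 3, a_8 = 11, a_9 = 12, a_{10} = 13, a_{11} = 0.
The sequence repeats with period 9.
So a_{69} = a_{1 + ((69-1) mod 9)} = a_6 = 9.

9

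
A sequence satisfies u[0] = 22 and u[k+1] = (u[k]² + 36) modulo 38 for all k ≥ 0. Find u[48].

22

Listing terms: u[0] = 22; u[1] = 26; u[2] = 28; u[3] = 22.
Since u[3] = u[0] = 22, the sequence is periodic with period 3.
So u[48] = u[0 + ((48-0) mod 3)] = u[0] = 22.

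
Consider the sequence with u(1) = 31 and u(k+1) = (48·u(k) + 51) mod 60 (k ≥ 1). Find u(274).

Computing terms: u(1) = 31,  u(2) = 39,  u(3) = 3,  u(4) = 15,  u(5) = 51,  u(6) = 39.
Since u(6) = u(2) = 39, the sequence is eventually periodic: after a pre-period of length 1 it cycles with period 4.
For k ≥ 2, u(k) depends only on (k - 2) mod 4. (274 - 2) mod 4 = 0, so u(274) = u(2) = 39.

39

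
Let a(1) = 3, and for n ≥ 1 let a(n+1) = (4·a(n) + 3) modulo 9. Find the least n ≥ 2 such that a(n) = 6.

2

Computing terms: a(1) = 3; a(2) = 6; a(3) = 0; a(4) = 3.
Since a(4) = a(1) = 3, the sequence is periodic with period 3.
The value 6 first appears (with n ≥ 2) at a(2).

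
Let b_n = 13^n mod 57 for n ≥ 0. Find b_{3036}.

7

We have b_0 = 1, b_1 = 13, b_2 = 55, b_3 = 31, b_4 = 4, b_5 = 52, b_6 = 49, b_7 = 10, b_8 = 16, b_9 = 37, b_{10} = 25, b_{11} = 40, b_{12} = 7, b_{13} = 34, b_{14} = 43, b_{15} = 46, b_{16} = 28, b_{17} = 22, b_{18} = 1.
The sequence repeats with period 18.
(3036 - 0) mod 18 = 12, so b_{3036} = b_{12} = 7.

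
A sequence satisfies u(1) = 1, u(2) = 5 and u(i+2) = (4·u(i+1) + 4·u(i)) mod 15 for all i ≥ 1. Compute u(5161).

u(1) = 1,  u(2) = 5,  u(3) = 9,  u(4) = 11,  u(5) = 5,  u(6) = 4,  u(7) = 6,  u(8) = 10,  u(9) = 4,  u(10) = 11,  u(11) = 0,  u(12) = 14,  u(13) = 11,  u(14) = 10,  u(15) = 9,  u(16) = 1,  u(17) = 10,  u(18) = 14,  u(19) = 6,  u(20) = 5,  u(21) = 14,  u(22) = 1,  u(23) = 0,  u(24) = 4,  u(25) = 1,  u(26) = 5.
Since (u(25), u(26)) = (u(1), u(2)) = (1, 5) (two consecutive terms determine the rest), the sequence is periodic with period 24.
So u(5161) = u(1 + ((5161-1) mod 24)) = u(1) = 1.

1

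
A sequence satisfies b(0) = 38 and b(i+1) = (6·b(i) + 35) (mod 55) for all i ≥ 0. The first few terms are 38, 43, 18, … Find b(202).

18

b(0) = 38; b(1) = 43; b(2) = 18; b(3) = 33; b(4) = 13; b(5) = 3; b(6) = 53; b(7) = 23; b(8) = 8; b(9) = 28; b(10) = 38.
The sequence repeats with period 10.
So b(202) = b(0 + ((202-0) mod 10)) = b(2) = 18.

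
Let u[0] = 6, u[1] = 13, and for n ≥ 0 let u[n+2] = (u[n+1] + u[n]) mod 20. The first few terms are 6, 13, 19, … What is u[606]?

14

We have u[0] = 6, u[1] = 13, u[2] = 19, u[3] = 12, u[4] = 11, u[5] = 3, u[6] = 14, u[7] = 17, u[8] = 11, u[9] = 8, u[10] = 19, u[11] = 7, u[12] = 6, u[13] = 13.
Since (u[12], u[13]) = (u[0], u[1]) = (6, 13) (two consecutive terms determine the rest), the sequence is periodic with period 12.
(606 - 0) mod 12 = 6, so u[606] = u[6] = 14.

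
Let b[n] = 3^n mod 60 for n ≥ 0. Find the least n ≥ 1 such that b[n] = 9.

2

We have b[0] = 1, b[1] = 3, b[2] = 9, b[3] = 27, b[4] = 21, b[5] = 3.
Since b[5] = b[1] = 3, the sequence is eventually periodic: after a pre-period of length 1 it cycles with period 4.
The value 9 first appears (with n ≥ 1) at b[2].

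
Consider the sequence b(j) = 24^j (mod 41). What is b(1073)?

22

b(0) = 1; b(1) = 24; b(2) = 2; b(3) = 7; b(4) = 4; b(5) = 14; b(6) = 8; b(7) = 28; b(8) = 16; b(9) = 15; b(10) = 32; b(11) = 30; b(12) = 23; b(13) = 19; b(14) = 5; b(15) = 38; b(16) = 10; b(17) = 35; b(18) = 20; b(19) = 29; b(20) = 40; b(21) = 17; b(22) = 39; b(23) = 34; b(24) = 37; b(25) = 27; b(26) = 33; b(27) = 13; b(28) = 25; b(29) = 26; b(30) = 9; b(31) = 11; b(32) = 18; b(33) = 22; b(34) = 36; b(35) = 3; b(36) = 31; b(37) = 6; b(38) = 21; b(39) = 12; b(40) = 1.
Since b(40) = b(0) = 1, the sequence is periodic with period 40.
So b(1073) = b(0 + ((1073-0) mod 40)) = b(33) = 22.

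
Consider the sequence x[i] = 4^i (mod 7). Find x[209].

We have x[1] = 4, x[2] = 2, x[3] = 1, x[4] = 4.
Since x[4] = x[1] = 4, the sequence is periodic with period 3.
(209 - 1) mod 3 = 1, so x[209] = x[2] = 2.

2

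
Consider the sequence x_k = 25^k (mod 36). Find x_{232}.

Listing terms: x_1 = 25; x_2 = 13; x_3 = 1; x_4 = 25.
The sequence repeats with period 3.
(232 - 1) mod 3 = 0, so x_{232} = x_1 = 25.

25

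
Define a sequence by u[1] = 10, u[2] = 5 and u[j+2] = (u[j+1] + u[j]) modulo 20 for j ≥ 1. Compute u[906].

15

Listing terms: u[1] = 10; u[2] = 5; u[3] = 15; u[4] = 0; u[5] = 15; u[6] = 15; u[7] = 10; u[8] = 5.
The sequence repeats with period 6.
(906 - 1) mod 6 = 5, so u[906] = u[6] = 15.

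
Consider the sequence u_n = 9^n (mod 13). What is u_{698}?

We have u_0 = 1, u_1 = 9, u_2 = 3, u_3 = 1.
The sequence repeats with period 3.
So u_{698} = u_{0 + ((698-0) mod 3)} = u_2 = 3.

3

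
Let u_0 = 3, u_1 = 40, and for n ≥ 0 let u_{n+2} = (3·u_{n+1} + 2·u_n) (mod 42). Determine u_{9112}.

30

Listing terms: u_0 = 3; u_1 = 40; u_2 = 0; u_3 = 38; u_4 = 30; u_5 = 40; u_6 = 12; u_7 = 32; u_8 = 36; u_9 = 4; u_{10} = 0; u_{11} = 8; u_{12} = 24; u_{13} = 4; u_{14} = 18; u_{15} = 20; u_{16} = 12; u_{17} = 34; u_{18} = 0; u_{19} = 26; u_{20} = 36; u_{21} = 34; u_{22} = 6; u_{23} = 2; u_{24} = 18; u_{25} = 16; u_{26} = 0; u_{27} = 32; u_{28} = 12; u_{29} = 16; u_{30} = 30; u_{31} = 38; u_{32} = 6; u_{33} = 10; u_{34} = 0; u_{35} = 20; u_{36} = 18; u_{37} = 10; u_{38} = 24; u_{39} = 8; u_{40} = 30; u_{41} = 22; u_{42} = 0; u_{43} = 2; u_{44} = 6; u_{45} = 22; u_{46} = 36; u_{47} = 26; u_{48} = 24; u_{49} = 40; u_{50} = 0.
Since (u_{49}, u_{50}) = (u_1, u_2) = (40, 0) (two consecutive terms determine the rest), the sequence is eventually periodic: after a pre-period of length 1 it cycles with period 48.
For n ≥ 1, u_n depends only on (n - 1) mod 48. (9112 - 1) mod 48 = 39, so u_{9112} = u_{40} = 30.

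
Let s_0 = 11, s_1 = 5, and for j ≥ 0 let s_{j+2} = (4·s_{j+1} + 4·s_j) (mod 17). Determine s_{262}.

13

s_0 = 11; s_1 = 5; s_2 = 13; s_3 = 4; s_4 = 0; s_5 = 16; s_6 = 13; s_7 = 14; s_8 = 6; s_9 = 12; s_{10} = 4; s_{11} = 13; s_{12} = 0; s_{13} = 1; s_{14} = 4; s_{15} = 3; s_{16} = 11; s_{17} = 5.
The sequence repeats with period 16.
So s_{262} = s_{0 + ((262-0) mod 16)} = s_6 = 13.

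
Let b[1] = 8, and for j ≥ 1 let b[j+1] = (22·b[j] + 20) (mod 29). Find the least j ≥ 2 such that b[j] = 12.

9

Listing terms: b[1] = 8, b[2] = 22, b[3] = 11, b[4] = 1, b[5] = 13, b[6] = 16, b[7] = 24, b[8] = 26, b[9] = 12, b[10] = 23, b[11] = 4, b[12] = 21, b[13] = 18, b[14] = 10, b[15] = 8.
The sequence repeats with period 14.
The value 12 first appears (with j ≥ 2) at b[9].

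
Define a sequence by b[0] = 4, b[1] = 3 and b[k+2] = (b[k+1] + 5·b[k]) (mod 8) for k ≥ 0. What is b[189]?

6

We have b[0] = 4,  b[1] = 3,  b[2] = 7,  b[3] = 6,  b[4] = 1,  b[5] = 7,  b[6] = 4,  b[7] = 7,  b[8] = 3,  b[9] = 6,  b[10] = 5,  b[11] = 3,  b[12] = 4,  b[13] = 3.
Since (b[12], b[13]) = (b[0], b[1]) = (4, 3) (two consecutive terms determine the rest), the sequence is periodic with period 12.
So b[189] = b[0 + ((189-0) mod 12)] = b[9] = 6.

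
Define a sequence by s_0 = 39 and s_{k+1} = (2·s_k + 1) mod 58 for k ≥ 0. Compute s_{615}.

Listing terms: s_0 = 39,  s_1 = 21,  s_2 = 43,  s_3 = 29,  s_4 = 1,  s_5 = 3,  s_6 = 7,  s_7 = 15,  s_8 = 31,  s_9 = 5,  s_{10} = 11,  s_{11} = 23,  s_{12} = 47,  s_{13} = 37,  s_{14} = 17,  s_{15} = 35,  s_{16} = 13,  s_{17} = 27,  s_{18} = 55,  s_{19} = 53,  s_{20} = 49,  s_{21} = 41,  s_{22} = 25,  s_{23} = 51,  s_{24} = 45,  s_{25} = 33,  s_{26} = 9,  s_{27} = 19,  s_{28} = 39.
The sequence repeats with period 28.
(615 - 0) mod 28 = 27, so s_{615} = s_{27} = 19.

19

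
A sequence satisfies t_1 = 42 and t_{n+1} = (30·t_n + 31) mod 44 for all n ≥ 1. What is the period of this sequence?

Computing terms: t_1 = 42,  t_2 = 15,  t_3 = 41,  t_4 = 29,  t_5 = 21,  t_6 = 1,  t_7 = 17,  t_8 = 13,  t_9 = 25,  t_{10} = 33,  t_{11} = 9,  t_{12} = 37,  t_{13} = 41.
Since t_{13} = t_3 = 41, the sequence is eventually periodic: after a pre-period of length 2 it cycles with period 10.

10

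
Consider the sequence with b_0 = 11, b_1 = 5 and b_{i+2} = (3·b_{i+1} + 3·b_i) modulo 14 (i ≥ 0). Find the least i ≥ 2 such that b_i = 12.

We have b_0 = 11; b_1 = 5; b_2 = 6; b_3 = 5; b_4 = 5; b_5 = 2; b_6 = 7; b_7 = 13; b_8 = 4; b_9 = 9; b_{10} = 11; b_{11} = 4; b_{12} = 3; b_{13} = 7; b_{14} = 2; b_{15} = 13; b_{16} = 3; b_{17} = 6; b_{18} = 13; b_{19} = 1; b_{20} = 0; b_{21} = 3; b_{22} = 9; b_{23} = 8; b_{24} = 9; b_{25} = 9; b_{26} = 12; b_{27} = 7; b_{28} = 1; b_{29} = 10; b_{30} = 5; b_{31} = 3; b_{32} = 10; b_{33} = 11; b_{34} = 7; b_{35} = 12; b_{36} = 1; b_{37} = 11; b_{38} = 8; b_{39} = 1; b_{40} = 13; b_{41} = 0; b_{42} = 11; b_{43} = 5.
The sequence repeats with period 42.
The value 12 first appears (with i ≥ 2) at b_{26}.

26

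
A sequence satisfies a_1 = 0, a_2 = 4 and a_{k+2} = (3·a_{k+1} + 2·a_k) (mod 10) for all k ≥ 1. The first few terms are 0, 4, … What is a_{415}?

0

Listing terms: a_1 = 0; a_2 = 4; a_3 = 2; a_4 = 4; a_5 = 6; a_6 = 6; a_7 = 0; a_8 = 2; a_9 = 6; a_{10} = 2; a_{11} = 8; a_{12} = 8; a_{13} = 0; a_{14} = 6; a_{15} = 8; a_{16} = 6; a_{17} = 4; a_{18} = 4; a_{19} = 0; a_{20} = 8; a_{21} = 4; a_{22} = 8; a_{23} = 2; a_{24} = 2; a_{25} = 0; a_{26} = 4.
The sequence repeats with period 24.
(415 - 1) mod 24 = 6, so a_{415} = a_7 = 0.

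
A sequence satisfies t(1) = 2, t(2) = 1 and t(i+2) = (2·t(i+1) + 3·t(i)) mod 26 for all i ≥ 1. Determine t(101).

10

Listing terms: t(1) = 2, t(2) = 1, t(3) = 8, t(4) = 19, t(5) = 10, t(6) = 25, t(7) = 2, t(8) = 1.
The sequence repeats with period 6.
(101 - 1) mod 6 = 4, so t(101) = t(5) = 10.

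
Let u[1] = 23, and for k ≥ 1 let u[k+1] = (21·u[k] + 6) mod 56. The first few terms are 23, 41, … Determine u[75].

27

u[1] = 23, u[2] = 41, u[3] = 27, u[4] = 13, u[5] = 55, u[6] = 41.
Since u[6] = u[2] = 41, the sequence is eventually periodic: after a pre-period of length 1 it cycles with period 4.
For k ≥ 2, u[k] depends only on (k - 2) mod 4. (75 - 2) mod 4 = 1, so u[75] = u[3] = 27.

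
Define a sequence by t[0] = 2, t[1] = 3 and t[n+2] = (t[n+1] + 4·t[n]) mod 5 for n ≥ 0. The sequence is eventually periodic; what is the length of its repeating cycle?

We have t[0] = 2,  t[1] = 3,  t[2] = 1,  t[3] = 3,  t[4] = 2,  t[5] = 4,  t[6] = 2,  t[7] = 3.
The sequence repeats with period 6.

6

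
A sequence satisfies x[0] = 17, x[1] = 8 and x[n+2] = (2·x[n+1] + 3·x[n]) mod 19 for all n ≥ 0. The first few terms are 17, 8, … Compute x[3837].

x[0] = 17, x[1] = 8, x[2] = 10, x[3] = 6, x[4] = 4, x[5] = 7, x[6] = 7, x[7] = 16, x[8] = 15, x[9] = 2, x[10] = 11, x[11] = 9, x[12] = 13, x[13] = 15, x[14] = 12, x[15] = 12, x[16] = 3, x[17] = 4, x[18] = 17, x[19] = 8.
Since (x[18], x[19]) = (x[0], x[1]) = (17, 8) (two consecutive terms determine the rest), the sequence is periodic with period 18.
(3837 - 0) mod 18 = 3, so x[3837] = x[3] = 6.

6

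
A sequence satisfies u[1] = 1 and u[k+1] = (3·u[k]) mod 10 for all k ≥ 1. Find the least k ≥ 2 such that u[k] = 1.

5

u[1] = 1; u[2] = 3; u[3] = 9; u[4] = 7; u[5] = 1.
Since u[5] = u[1] = 1, the sequence is periodic with period 4.
The value 1 next appears (with k ≥ 2) at u[5].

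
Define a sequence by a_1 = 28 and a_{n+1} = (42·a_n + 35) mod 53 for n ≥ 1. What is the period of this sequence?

a_1 = 28, a_2 = 45, a_3 = 17, a_4 = 7, a_5 = 11, a_6 = 20, a_7 = 27, a_8 = 3, a_9 = 2, a_{10} = 13, a_{11} = 51, a_{12} = 4, a_{13} = 44, a_{14} = 28.
The sequence repeats with period 13.

13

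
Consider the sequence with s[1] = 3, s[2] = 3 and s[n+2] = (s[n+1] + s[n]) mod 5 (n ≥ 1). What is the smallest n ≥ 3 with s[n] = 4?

4

We have s[1] = 3,  s[2] = 3,  s[3] = 1,  s[4] = 4,  s[5] = 0,  s[6] = 4,  s[7] = 4,  s[8] = 3,  s[9] = 2,  s[10] = 0,  s[11] = 2,  s[12] = 2,  s[13] = 4,  s[14] = 1,  s[15] = 0,  s[16] = 1,  s[17] = 1,  s[18] = 2,  s[19] = 3,  s[20] = 0,  s[21] = 3,  s[22] = 3.
Since (s[21], s[22]) = (s[1], s[2]) = (3, 3) (two consecutive terms determine the rest), the sequence is periodic with period 20.
The value 4 first appears (with n ≥ 3) at s[4].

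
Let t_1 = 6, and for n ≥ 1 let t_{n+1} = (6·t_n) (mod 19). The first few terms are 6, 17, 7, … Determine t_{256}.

4

Listing terms: t_1 = 6, t_2 = 17, t_3 = 7, t_4 = 4, t_5 = 5, t_6 = 11, t_7 = 9, t_8 = 16, t_9 = 1, t_{10} = 6.
Since t_{10} = t_1 = 6, the sequence is periodic with period 9.
So t_{256} = t_{1 + ((256-1) mod 9)} = t_4 = 4.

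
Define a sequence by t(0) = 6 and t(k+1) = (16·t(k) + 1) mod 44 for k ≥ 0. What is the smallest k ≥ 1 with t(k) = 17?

t(0) = 6, t(1) = 9, t(2) = 13, t(3) = 33, t(4) = 1, t(5) = 17, t(6) = 9.
Since t(6) = t(1) = 9, the sequence is eventually periodic: after a pre-period of length 1 it cycles with period 5.
The value 17 first appears (with k ≥ 1) at t(5).

5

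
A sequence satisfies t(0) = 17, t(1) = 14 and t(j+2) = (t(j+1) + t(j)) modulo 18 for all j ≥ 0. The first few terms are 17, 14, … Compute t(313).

We have t(0) = 17; t(1) = 14; t(2) = 13; t(3) = 9; t(4) = 4; t(5) = 13; t(6) = 17; t(7) = 12; t(8) = 11; t(9) = 5; t(10) = 16; t(11) = 3; t(12) = 1; t(13) = 4; t(14) = 5; t(15) = 9; t(16) = 14; t(17) = 5; t(18) = 1; t(19) = 6; t(20) = 7; t(21) = 13; t(22) = 2; t(23) = 15; t(24) = 17; t(25) = 14.
The sequence repeats with period 24.
So t(313) = t(0 + ((313-0) mod 24)) = t(1) = 14.

14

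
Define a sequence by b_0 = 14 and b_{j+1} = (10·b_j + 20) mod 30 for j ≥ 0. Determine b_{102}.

b_0 = 14; b_1 = 10; b_2 = 0; b_3 = 20; b_4 = 10.
Since b_4 = b_1 = 10, the sequence is eventually periodic: after a pre-period of length 1 it cycles with period 3.
For j ≥ 1, b_j depends only on (j - 1) mod 3. (102 - 1) mod 3 = 2, so b_{102} = b_3 = 20.

20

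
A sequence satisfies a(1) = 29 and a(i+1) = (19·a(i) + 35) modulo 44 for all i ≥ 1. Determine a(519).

Computing terms: a(1) = 29; a(2) = 14; a(3) = 37; a(4) = 34; a(5) = 21; a(6) = 38; a(7) = 9; a(8) = 30; a(9) = 33; a(10) = 2; a(11) = 29.
Since a(11) = a(1) = 29, the sequence is periodic with period 10.
So a(519) = a(1 + ((519-1) mod 10)) = a(9) = 33.

33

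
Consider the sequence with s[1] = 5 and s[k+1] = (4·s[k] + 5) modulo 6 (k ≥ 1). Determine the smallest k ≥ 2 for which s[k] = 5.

Listing terms: s[1] = 5, s[2] = 1, s[3] = 3, s[4] = 5.
Since s[4] = s[1] = 5, the sequence is periodic with period 3.
The value 5 next appears (with k ≥ 2) at s[4].

4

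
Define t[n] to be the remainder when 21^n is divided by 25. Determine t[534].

We have t[1] = 21,  t[2] = 16,  t[3] = 11,  t[4] = 6,  t[5] = 1,  t[6] = 21.
Since t[6] = t[1] = 21, the sequence is periodic with period 5.
So t[534] = t[1 + ((534-1) mod 5)] = t[4] = 6.

6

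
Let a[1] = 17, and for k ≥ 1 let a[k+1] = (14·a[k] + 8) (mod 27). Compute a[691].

a[1] = 17,  a[2] = 3,  a[3] = 23,  a[4] = 6,  a[5] = 11,  a[6] = 0,  a[7] = 8,  a[8] = 12,  a[9] = 14,  a[10] = 15,  a[11] = 2,  a[12] = 9,  a[13] = 26,  a[14] = 21,  a[15] = 5,  a[16] = 24,  a[17] = 20,  a[18] = 18,  a[19] = 17.
The sequence repeats with period 18.
So a[691] = a[1 + ((691-1) mod 18)] = a[7] = 8.

8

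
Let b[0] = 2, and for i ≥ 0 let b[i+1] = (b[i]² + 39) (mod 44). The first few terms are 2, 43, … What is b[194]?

b[0] = 2; b[1] = 43; b[2] = 40; b[3] = 11; b[4] = 28; b[5] = 31; b[6] = 32; b[7] = 7; b[8] = 0; b[9] = 39; b[10] = 20; b[11] = 43.
Since b[11] = b[1] = 43, the sequence is eventually periodic: after a pre-period of length 1 it cycles with period 10.
For i ≥ 1, b[i] depends only on (i - 1) mod 10. (194 - 1) mod 10 = 3, so b[194] = b[4] = 28.

28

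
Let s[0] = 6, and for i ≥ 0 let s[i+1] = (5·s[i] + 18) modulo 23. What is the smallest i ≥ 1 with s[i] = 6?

Listing terms: s[0] = 6,  s[1] = 2,  s[2] = 5,  s[3] = 20,  s[4] = 3,  s[5] = 10,  s[6] = 22,  s[7] = 13,  s[8] = 14,  s[9] = 19,  s[10] = 21,  s[11] = 8,  s[12] = 12,  s[13] = 9,  s[14] = 17,  s[15] = 11,  s[16] = 4,  s[17] = 15,  s[18] = 1,  s[19] = 0,  s[20] = 18,  s[21] = 16,  s[22] = 6.
Since s[22] = s[0] = 6, the sequence is periodic with period 22.
The value 6 next appears (with i ≥ 1) at s[22].

22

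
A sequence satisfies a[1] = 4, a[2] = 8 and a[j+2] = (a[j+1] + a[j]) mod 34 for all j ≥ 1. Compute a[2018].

Computing terms: a[1] = 4,  a[2] = 8,  a[3] = 12,  a[4] = 20,  a[5] = 32,  a[6] = 18,  a[7] = 16,  a[8] = 0,  a[9] = 16,  a[10] = 16,  a[11] = 32,  a[12] = 14,  a[13] = 12,  a[14] = 26,  a[15] = 4,  a[16] = 30,  a[17] = 0,  a[18] = 30,  a[19] = 30,  a[20] = 26,  a[21] = 22,  a[22] = 14,  a[23] = 2,  a[24] = 16,  a[25] = 18,  a[26] = 0,  a[27] = 18,  a[28] = 18,  a[29] = 2,  a[30] = 20,  a[31] = 22,  a[32] = 8,  a[33] = 30,  a[34] = 4,  a[35] = 0,  a[36] = 4,  a[37] = 4,  a[38] = 8.
Since (a[37], a[38]) = (a[1], a[2]) = (4, 8) (two consecutive terms determine the rest), the sequence is periodic with period 36.
(2018 - 1) mod 36 = 1, so a[2018] = a[2] = 8.

8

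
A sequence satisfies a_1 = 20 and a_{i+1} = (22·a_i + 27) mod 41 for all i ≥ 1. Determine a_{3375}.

3

We have a_1 = 20; a_2 = 16; a_3 = 10; a_4 = 1; a_5 = 8; a_6 = 39; a_7 = 24; a_8 = 22; a_9 = 19; a_{10} = 35; a_{11} = 18; a_{12} = 13; a_{13} = 26; a_{14} = 25; a_{15} = 3; a_{16} = 11; a_{17} = 23; a_{18} = 0; a_{19} = 27; a_{20} = 6; a_{21} = 36; a_{22} = 40; a_{23} = 5; a_{24} = 14; a_{25} = 7; a_{26} = 17; a_{27} = 32; a_{28} = 34; a_{29} = 37; a_{30} = 21; a_{31} = 38; a_{32} = 2; a_{33} = 30; a_{34} = 31; a_{35} = 12; a_{36} = 4; a_{37} = 33; a_{38} = 15; a_{39} = 29; a_{40} = 9; a_{41} = 20.
Since a_{41} = a_1 = 20, the sequence is periodic with period 40.
(3375 - 1) mod 40 = 14, so a_{3375} = a_{15} = 3.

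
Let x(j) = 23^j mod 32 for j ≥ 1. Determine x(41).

We have x(1) = 23,  x(2) = 17,  x(3) = 7,  x(4) = 1,  x(5) = 23.
Since x(5) = x(1) = 23, the sequence is periodic with period 4.
(41 - 1) mod 4 = 0, so x(41) = x(1) = 23.

23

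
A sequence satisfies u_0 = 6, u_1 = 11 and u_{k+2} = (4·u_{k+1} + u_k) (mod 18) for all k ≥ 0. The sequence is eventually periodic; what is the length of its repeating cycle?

8

Listing terms: u_0 = 6, u_1 = 11, u_2 = 14, u_3 = 13, u_4 = 12, u_5 = 7, u_6 = 4, u_7 = 5, u_8 = 6, u_9 = 11.
Since (u_8, u_9) = (u_0, u_1) = (6, 11) (two consecutive terms determine the rest), the sequence is periodic with period 8.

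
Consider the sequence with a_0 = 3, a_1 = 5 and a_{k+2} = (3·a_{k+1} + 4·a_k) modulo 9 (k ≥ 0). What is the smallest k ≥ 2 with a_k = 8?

5

Computing terms: a_0 = 3, a_1 = 5, a_2 = 0, a_3 = 2, a_4 = 6, a_5 = 8, a_6 = 3, a_7 = 5.
Since (a_6, a_7) = (a_0, a_1) = (3, 5) (two consecutive terms determine the rest), the sequence is periodic with period 6.
The value 8 first appears (with k ≥ 2) at a_5.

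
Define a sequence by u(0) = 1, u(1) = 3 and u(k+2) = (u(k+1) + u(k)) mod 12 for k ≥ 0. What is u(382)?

11

We have u(0) = 1,  u(1) = 3,  u(2) = 4,  u(3) = 7,  u(4) = 11,  u(5) = 6,  u(6) = 5,  u(7) = 11,  u(8) = 4,  u(9) = 3,  u(10) = 7,  u(11) = 10,  u(12) = 5,  u(13) = 3,  u(14) = 8,  u(15) = 11,  u(16) = 7,  u(17) = 6,  u(18) = 1,  u(19) = 7,  u(20) = 8,  u(21) = 3,  u(22) = 11,  u(23) = 2,  u(24) = 1,  u(25) = 3.
Since (u(24), u(25)) = (u(0), u(1)) = (1, 3) (two consecutive terms determine the rest), the sequence is periodic with period 24.
So u(382) = u(0 + ((382-0) mod 24)) = u(22) = 11.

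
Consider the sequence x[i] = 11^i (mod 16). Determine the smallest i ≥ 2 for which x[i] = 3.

3

Listing terms: x[1] = 11,  x[2] = 9,  x[3] = 3,  x[4] = 1,  x[5] = 11.
The sequence repeats with period 4.
The value 3 first appears (with i ≥ 2) at x[3].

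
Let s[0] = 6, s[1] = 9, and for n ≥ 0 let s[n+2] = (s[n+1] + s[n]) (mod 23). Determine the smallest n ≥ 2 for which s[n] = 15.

Listing terms: s[0] = 6, s[1] = 9, s[2] = 15, s[3] = 1, s[4] = 16, s[5] = 17, s[6] = 10, s[7] = 4, s[8] = 14, s[9] = 18, s[10] = 9, s[11] = 4, s[12] = 13, s[13] = 17, s[14] = 7, s[15] = 1, s[16] = 8, s[17] = 9, s[18] = 17, s[19] = 3, s[20] = 20, s[21] = 0, s[22] = 20, s[23] = 20, s[24] = 17, s[25] = 14, s[26] = 8, s[27] = 22, s[28] = 7, s[29] = 6, s[30] = 13, s[31] = 19, s[32] = 9, s[33] = 5, s[34] = 14, s[35] = 19, s[36] = 10, s[37] = 6, s[38] = 16, s[39] = 22, s[40] = 15, s[41] = 14, s[42] = 6, s[43] = 20, s[44] = 3, s[45] = 0, s[46] = 3, s[47] = 3, s[48] = 6, s[49] = 9.
Since (s[48], s[49]) = (s[0], s[1]) = (6, 9) (two consecutive terms determine the rest), the sequence is periodic with period 48.
The value 15 first appears (with n ≥ 2) at s[2].

2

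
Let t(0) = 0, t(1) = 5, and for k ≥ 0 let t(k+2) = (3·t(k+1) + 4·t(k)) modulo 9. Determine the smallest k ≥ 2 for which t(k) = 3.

Listing terms: t(0) = 0; t(1) = 5; t(2) = 6; t(3) = 2; t(4) = 3; t(5) = 8; t(6) = 0; t(7) = 5.
The sequence repeats with period 6.
The value 3 first appears (with k ≥ 2) at t(4).

4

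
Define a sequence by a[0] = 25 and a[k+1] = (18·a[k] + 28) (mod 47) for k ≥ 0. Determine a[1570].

Computing terms: a[0] = 25; a[1] = 8; a[2] = 31; a[3] = 22; a[4] = 1; a[5] = 46; a[6] = 10; a[7] = 20; a[8] = 12; a[9] = 9; a[10] = 2; a[11] = 17; a[12] = 5; a[13] = 24; a[14] = 37; a[15] = 36; a[16] = 18; a[17] = 23; a[18] = 19; a[19] = 41; a[20] = 14; a[21] = 45; a[22] = 39; a[23] = 25.
The sequence repeats with period 23.
(1570 - 0) mod 23 = 6, so a[1570] = a[6] = 10.

10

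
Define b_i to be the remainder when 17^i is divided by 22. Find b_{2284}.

9

Listing terms: b_0 = 1; b_1 = 17; b_2 = 3; b_3 = 7; b_4 = 9; b_5 = 21; b_6 = 5; b_7 = 19; b_8 = 15; b_9 = 13; b_{10} = 1.
The sequence repeats with period 10.
So b_{2284} = b_{0 + ((2284-0) mod 10)} = b_4 = 9.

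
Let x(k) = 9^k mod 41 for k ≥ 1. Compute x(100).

x(1) = 9; x(2) = 40; x(3) = 32; x(4) = 1; x(5) = 9.
The sequence repeats with period 4.
(100 - 1) mod 4 = 3, so x(100) = x(4) = 1.

1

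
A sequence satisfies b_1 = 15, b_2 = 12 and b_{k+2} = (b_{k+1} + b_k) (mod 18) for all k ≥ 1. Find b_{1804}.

We have b_1 = 15, b_2 = 12, b_3 = 9, b_4 = 3, b_5 = 12, b_6 = 15, b_7 = 9, b_8 = 6, b_9 = 15, b_{10} = 3, b_{11} = 0, b_{12} = 3, b_{13} = 3, b_{14} = 6, b_{15} = 9, b_{16} = 15, b_{17} = 6, b_{18} = 3, b_{19} = 9, b_{20} = 12, b_{21} = 3, b_{22} = 15, b_{23} = 0, b_{24} = 15, b_{25} = 15, b_{26} = 12.
Since (b_{25}, b_{26}) = (b_1, b_2) = (15, 12) (two consecutive terms determine the rest), the sequence is periodic with period 24.
(1804 - 1) mod 24 = 3, so b_{1804} = b_4 = 3.

3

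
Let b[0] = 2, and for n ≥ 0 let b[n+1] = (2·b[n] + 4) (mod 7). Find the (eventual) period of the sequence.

Computing terms: b[0] = 2, b[1] = 1, b[2] = 6, b[3] = 2.
The sequence repeats with period 3.

3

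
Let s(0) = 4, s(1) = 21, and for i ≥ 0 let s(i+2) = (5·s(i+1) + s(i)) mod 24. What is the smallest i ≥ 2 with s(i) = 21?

We have s(0) = 4, s(1) = 21, s(2) = 13, s(3) = 14, s(4) = 11, s(5) = 21, s(6) = 20, s(7) = 1, s(8) = 1, s(9) = 6, s(10) = 7, s(11) = 17, s(12) = 20, s(13) = 21, s(14) = 5, s(15) = 22, s(16) = 19, s(17) = 21, s(18) = 4, s(19) = 17, s(20) = 17, s(21) = 6, s(22) = 23, s(23) = 1, s(24) = 4, s(25) = 21.
The sequence repeats with period 24.
The value 21 first appears (with i ≥ 2) at s(5).

5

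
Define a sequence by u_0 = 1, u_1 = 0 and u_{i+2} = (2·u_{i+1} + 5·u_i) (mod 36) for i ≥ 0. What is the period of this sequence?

12

We have u_0 = 1; u_1 = 0; u_2 = 5; u_3 = 10; u_4 = 9; u_5 = 32; u_6 = 1; u_7 = 18; u_8 = 5; u_9 = 28; u_{10} = 9; u_{11} = 14; u_{12} = 1; u_{13} = 0.
The sequence repeats with period 12.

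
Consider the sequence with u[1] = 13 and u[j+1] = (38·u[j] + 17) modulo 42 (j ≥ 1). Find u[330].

1

Listing terms: u[1] = 13, u[2] = 7, u[3] = 31, u[4] = 19, u[5] = 25, u[6] = 1, u[7] = 13.
The sequence repeats with period 6.
(330 - 1) mod 6 = 5, so u[330] = u[6] = 1.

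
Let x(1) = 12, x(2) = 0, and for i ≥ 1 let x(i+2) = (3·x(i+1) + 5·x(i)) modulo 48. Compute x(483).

Listing terms: x(1) = 12; x(2) = 0; x(3) = 12; x(4) = 36; x(5) = 24; x(6) = 12; x(7) = 12; x(8) = 0.
Since (x(7), x(8)) = (x(1), x(2)) = (12, 0) (two consecutive terms determine the rest), the sequence is periodic with period 6.
(483 - 1) mod 6 = 2, so x(483) = x(3) = 12.

12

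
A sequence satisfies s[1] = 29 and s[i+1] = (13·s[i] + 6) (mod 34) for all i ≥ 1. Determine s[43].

We have s[1] = 29, s[2] = 9, s[3] = 21, s[4] = 7, s[5] = 29.
Since s[5] = s[1] = 29, the sequence is periodic with period 4.
So s[43] = s[1 + ((43-1) mod 4)] = s[3] = 21.

21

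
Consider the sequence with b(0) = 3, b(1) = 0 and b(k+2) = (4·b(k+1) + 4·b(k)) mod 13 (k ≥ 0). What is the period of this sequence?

21

Listing terms: b(0) = 3; b(1) = 0; b(2) = 12; b(3) = 9; b(4) = 6; b(5) = 8; b(6) = 4; b(7) = 9; b(8) = 0; b(9) = 10; b(10) = 1; b(11) = 5; b(12) = 11; b(13) = 12; b(14) = 1; b(15) = 0; b(16) = 4; b(17) = 3; b(18) = 2; b(19) = 7; b(20) = 10; b(21) = 3; b(22) = 0.
The sequence repeats with period 21.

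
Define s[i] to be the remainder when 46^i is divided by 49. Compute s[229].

11

s[1] = 46,  s[2] = 9,  s[3] = 22,  s[4] = 32,  s[5] = 2,  s[6] = 43,  s[7] = 18,  s[8] = 44,  s[9] = 15,  s[10] = 4,  s[11] = 37,  s[12] = 36,  s[13] = 39,  s[14] = 30,  s[15] = 8,  s[16] = 25,  s[17] = 23,  s[18] = 29,  s[19] = 11,  s[20] = 16,  s[21] = 1,  s[22] = 46.
The sequence repeats with period 21.
So s[229] = s[1 + ((229-1) mod 21)] = s[19] = 11.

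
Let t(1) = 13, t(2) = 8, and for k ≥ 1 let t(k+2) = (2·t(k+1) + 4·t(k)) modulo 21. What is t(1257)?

We have t(1) = 13; t(2) = 8; t(3) = 5; t(4) = 0; t(5) = 20; t(6) = 19; t(7) = 13; t(8) = 18; t(9) = 4; t(10) = 17; t(11) = 8; t(12) = 0; t(13) = 11; t(14) = 1; t(15) = 4; t(16) = 12; t(17) = 19; t(18) = 2; t(19) = 17; t(20) = 0; t(21) = 5; t(22) = 10; t(23) = 19; t(24) = 15; t(25) = 1; t(26) = 20; t(27) = 2; t(28) = 0; t(29) = 8; t(30) = 16; t(31) = 1; t(32) = 3; t(33) = 10; t(34) = 11; t(35) = 20; t(36) = 0; t(37) = 17; t(38) = 13; t(39) = 10; t(40) = 9; t(41) = 16; t(42) = 5; t(43) = 11; t(44) = 0; t(45) = 2; t(46) = 4; t(47) = 16; t(48) = 6; t(49) = 13; t(50) = 8.
Since (t(49), t(50)) = (t(1), t(2)) = (13, 8) (two consecutive terms determine the rest), the sequence is periodic with period 48.
(1257 - 1) mod 48 = 8, so t(1257) = t(9) = 4.

4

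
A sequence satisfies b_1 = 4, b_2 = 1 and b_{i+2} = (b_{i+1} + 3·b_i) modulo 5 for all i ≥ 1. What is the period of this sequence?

24

b_1 = 4, b_2 = 1, b_3 = 3, b_4 = 1, b_5 = 0, b_6 = 3, b_7 = 3, b_8 = 2, b_9 = 1, b_{10} = 2, b_{11} = 0, b_{12} = 1, b_{13} = 1, b_{14} = 4, b_{15} = 2, b_{16} = 4, b_{17} = 0, b_{18} = 2, b_{19} = 2, b_{20} = 3, b_{21} = 4, b_{22} = 3, b_{23} = 0, b_{24} = 4, b_{25} = 4, b_{26} = 1.
The sequence repeats with period 24.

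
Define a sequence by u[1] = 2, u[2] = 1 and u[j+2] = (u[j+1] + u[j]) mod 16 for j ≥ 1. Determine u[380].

Listing terms: u[1] = 2; u[2] = 1; u[3] = 3; u[4] = 4; u[5] = 7; u[6] = 11; u[7] = 2; u[8] = 13; u[9] = 15; u[10] = 12; u[11] = 11; u[12] = 7; u[13] = 2; u[14] = 9; u[15] = 11; u[16] = 4; u[17] = 15; u[18] = 3; u[19] = 2; u[20] = 5; u[21] = 7; u[22] = 12; u[23] = 3; u[24] = 15; u[25] = 2; u[26] = 1.
Since (u[25], u[26]) = (u[1], u[2]) = (2, 1) (two consecutive terms determine the rest), the sequence is periodic with period 24.
(380 - 1) mod 24 = 19, so u[380] = u[20] = 5.

5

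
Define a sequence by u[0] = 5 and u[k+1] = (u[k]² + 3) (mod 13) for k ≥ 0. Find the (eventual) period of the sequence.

5

Listing terms: u[0] = 5; u[1] = 2; u[2] = 7; u[3] = 0; u[4] = 3; u[5] = 12; u[6] = 4; u[7] = 6; u[8] = 0.
Since u[8] = u[3] = 0, the sequence is eventually periodic: after a pre-period of length 3 it cycles with period 5.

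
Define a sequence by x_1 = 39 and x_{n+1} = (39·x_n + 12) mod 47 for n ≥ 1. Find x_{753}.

Listing terms: x_1 = 39, x_2 = 29, x_3 = 15, x_4 = 33, x_5 = 30, x_6 = 7, x_7 = 3, x_8 = 35, x_9 = 14, x_{10} = 41, x_{11} = 13, x_{12} = 2, x_{13} = 43, x_{14} = 44, x_{15} = 36, x_{16} = 6, x_{17} = 11, x_{18} = 18, x_{19} = 9, x_{20} = 34, x_{21} = 22, x_{22} = 24, x_{23} = 8, x_{24} = 42, x_{25} = 5, x_{26} = 19, x_{27} = 1, x_{28} = 4, x_{29} = 27, x_{30} = 31, x_{31} = 46, x_{32} = 20, x_{33} = 40, x_{34} = 21, x_{35} = 32, x_{36} = 38, x_{37} = 37, x_{38} = 45, x_{39} = 28, x_{40} = 23, x_{41} = 16, x_{42} = 25, x_{43} = 0, x_{44} = 12, x_{45} = 10, x_{46} = 26, x_{47} = 39.
The sequence repeats with period 46.
(753 - 1) mod 46 = 16, so x_{753} = x_{17} = 11.

11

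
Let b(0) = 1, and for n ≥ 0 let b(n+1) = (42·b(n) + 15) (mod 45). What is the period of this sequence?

Computing terms: b(0) = 1, b(1) = 12, b(2) = 24, b(3) = 33, b(4) = 6, b(5) = 42, b(6) = 24.
Since b(6) = b(2) = 24, the sequence is eventually periodic: after a pre-period of length 2 it cycles with period 4.

4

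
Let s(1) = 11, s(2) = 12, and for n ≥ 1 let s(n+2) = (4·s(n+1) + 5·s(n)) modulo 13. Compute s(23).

Listing terms: s(1) = 11,  s(2) = 12,  s(3) = 12,  s(4) = 4,  s(5) = 11,  s(6) = 12.
The sequence repeats with period 4.
So s(23) = s(1 + ((23-1) mod 4)) = s(3) = 12.

12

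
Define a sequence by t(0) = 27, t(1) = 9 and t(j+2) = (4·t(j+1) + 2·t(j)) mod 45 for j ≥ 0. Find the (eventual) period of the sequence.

4

We have t(0) = 27, t(1) = 9, t(2) = 0, t(3) = 18, t(4) = 27, t(5) = 9.
The sequence repeats with period 4.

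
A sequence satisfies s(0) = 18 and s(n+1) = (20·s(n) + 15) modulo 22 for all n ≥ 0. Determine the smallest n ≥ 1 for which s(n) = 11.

3

We have s(0) = 18; s(1) = 1; s(2) = 13; s(3) = 11; s(4) = 15; s(5) = 7; s(6) = 1.
Since s(6) = s(1) = 1, the sequence is eventually periodic: after a pre-period of length 1 it cycles with period 5.
The value 11 first appears (with n ≥ 1) at s(3).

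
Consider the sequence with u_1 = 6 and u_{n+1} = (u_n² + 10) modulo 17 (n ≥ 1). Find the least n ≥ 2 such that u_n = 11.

Computing terms: u_1 = 6,  u_2 = 12,  u_3 = 1,  u_4 = 11,  u_5 = 12.
Since u_5 = u_2 = 12, the sequence is eventually periodic: after a pre-period of length 1 it cycles with period 3.
The value 11 first appears (with n ≥ 2) at u_4.

4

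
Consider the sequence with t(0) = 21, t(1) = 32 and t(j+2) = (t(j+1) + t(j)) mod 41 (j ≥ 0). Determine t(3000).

t(0) = 21, t(1) = 32, t(2) = 12, t(3) = 3, t(4) = 15, t(5) = 18, t(6) = 33, t(7) = 10, t(8) = 2, t(9) = 12, t(10) = 14, t(11) = 26, t(12) = 40, t(13) = 25, t(14) = 24, t(15) = 8, t(16) = 32, t(17) = 40, t(18) = 31, t(19) = 30, t(20) = 20, t(21) = 9, t(22) = 29, t(23) = 38, t(24) = 26, t(25) = 23, t(26) = 8, t(27) = 31, t(28) = 39, t(29) = 29, t(30) = 27, t(31) = 15, t(32) = 1, t(33) = 16, t(34) = 17, t(35) = 33, t(36) = 9, t(37) = 1, t(38) = 10, t(39) = 11, t(40) = 21, t(41) = 32.
Since (t(40), t(41)) = (t(0), t(1)) = (21, 32) (two consecutive terms determine the rest), the sequence is periodic with period 40.
(3000 - 0) mod 40 = 0, so t(3000) = t(0) = 21.

21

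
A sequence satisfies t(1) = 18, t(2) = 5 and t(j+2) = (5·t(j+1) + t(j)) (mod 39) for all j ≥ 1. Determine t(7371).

4

t(1) = 18; t(2) = 5; t(3) = 4; t(4) = 25; t(5) = 12; t(6) = 7; t(7) = 8; t(8) = 8; t(9) = 9; t(10) = 14; t(11) = 1; t(12) = 19; t(13) = 18; t(14) = 31; t(15) = 17; t(16) = 38; t(17) = 12; t(18) = 20; t(19) = 34; t(20) = 34; t(21) = 9; t(22) = 1; t(23) = 14; t(24) = 32; t(25) = 18; t(26) = 5.
Since (t(25), t(26)) = (t(1), t(2)) = (18, 5) (two consecutive terms determine the rest), the sequence is periodic with period 24.
So t(7371) = t(1 + ((7371-1) mod 24)) = t(3) = 4.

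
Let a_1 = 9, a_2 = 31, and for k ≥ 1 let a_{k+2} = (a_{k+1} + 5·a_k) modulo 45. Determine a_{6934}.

6

Computing terms: a_1 = 9,  a_2 = 31,  a_3 = 31,  a_4 = 6,  a_5 = 26,  a_6 = 11,  a_7 = 6,  a_8 = 16,  a_9 = 1,  a_{10} = 36,  a_{11} = 41,  a_{12} = 41,  a_{13} = 21,  a_{14} = 1,  a_{15} = 16,  a_{16} = 21,  a_{17} = 11,  a_{18} = 26,  a_{19} = 36,  a_{20} = 31,  a_{21} = 31.
Since (a_{20}, a_{21}) = (a_2, a_3) = (31, 31) (two consecutive terms determine the rest), the sequence is eventually periodic: after a pre-period of length 1 it cycles with period 18.
For k ≥ 2, a_k depends only on (k - 2) mod 18. (6934 - 2) mod 18 = 2, so a_{6934} = a_4 = 6.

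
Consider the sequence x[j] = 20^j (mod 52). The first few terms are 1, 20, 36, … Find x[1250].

We have x[0] = 1,  x[1] = 20,  x[2] = 36,  x[3] = 44,  x[4] = 48,  x[5] = 24,  x[6] = 12,  x[7] = 32,  x[8] = 16,  x[9] = 8,  x[10] = 4,  x[11] = 28,  x[12] = 40,  x[13] = 20.
Since x[13] = x[1] = 20, the sequence is eventually periodic: after a pre-period of length 1 it cycles with period 12.
For j ≥ 1, x[j] depends only on (j - 1) mod 12. (1250 - 1) mod 12 = 1, so x[1250] = x[2] = 36.

36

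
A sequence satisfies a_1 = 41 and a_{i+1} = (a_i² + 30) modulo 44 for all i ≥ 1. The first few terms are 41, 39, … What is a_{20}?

39

Listing terms: a_1 = 41, a_2 = 39, a_3 = 11, a_4 = 19, a_5 = 39.
Since a_5 = a_2 = 39, the sequence is eventually periodic: after a pre-period of length 1 it cycles with period 3.
For i ≥ 2, a_i depends only on (i - 2) mod 3. (20 - 2) mod 3 = 0, so a_{20} = a_2 = 39.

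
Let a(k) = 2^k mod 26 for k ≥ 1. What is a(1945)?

2

Listing terms: a(1) = 2, a(2) = 4, a(3) = 8, a(4) = 16, a(5) = 6, a(6) = 12, a(7) = 24, a(8) = 22, a(9) = 18, a(10) = 10, a(11) = 20, a(12) = 14, a(13) = 2.
Since a(13) = a(1) = 2, the sequence is periodic with period 12.
(1945 - 1) mod 12 = 0, so a(1945) = a(1) = 2.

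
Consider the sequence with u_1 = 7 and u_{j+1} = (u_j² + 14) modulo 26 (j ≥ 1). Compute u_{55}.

5

We have u_1 = 7; u_2 = 11; u_3 = 5; u_4 = 13; u_5 = 1; u_6 = 15; u_7 = 5.
Since u_7 = u_3 = 5, the sequence is eventually periodic: after a pre-period of length 2 it cycles with period 4.
For j ≥ 3, u_j depends only on (j - 3) mod 4. (55 - 3) mod 4 = 0, so u_{55} = u_3 = 5.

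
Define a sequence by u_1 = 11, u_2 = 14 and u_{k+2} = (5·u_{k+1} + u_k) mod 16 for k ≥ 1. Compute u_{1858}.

We have u_1 = 11, u_2 = 14, u_3 = 1, u_4 = 3, u_5 = 0, u_6 = 3, u_7 = 15, u_8 = 14, u_9 = 5, u_{10} = 7, u_{11} = 8, u_{12} = 15, u_{13} = 3, u_{14} = 14, u_{15} = 9, u_{16} = 11, u_{17} = 0, u_{18} = 11, u_{19} = 7, u_{20} = 14, u_{21} = 13, u_{22} = 15, u_{23} = 8, u_{24} = 7, u_{25} = 11, u_{26} = 14.
Since (u_{25}, u_{26}) = (u_1, u_2) = (11, 14) (two consecutive terms determine the rest), the sequence is periodic with period 24.
So u_{1858} = u_{1 + ((1858-1) mod 24)} = u_{10} = 7.

7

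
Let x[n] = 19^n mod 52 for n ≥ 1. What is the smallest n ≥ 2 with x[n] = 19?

13

We have x[1] = 19, x[2] = 49, x[3] = 47, x[4] = 9, x[5] = 15, x[6] = 25, x[7] = 7, x[8] = 29, x[9] = 31, x[10] = 17, x[11] = 11, x[12] = 1, x[13] = 19.
Since x[13] = x[1] = 19, the sequence is periodic with period 12.
The value 19 next appears (with n ≥ 2) at x[13].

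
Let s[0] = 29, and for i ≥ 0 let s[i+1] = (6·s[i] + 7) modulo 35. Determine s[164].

22

s[0] = 29,  s[1] = 6,  s[2] = 8,  s[3] = 20,  s[4] = 22,  s[5] = 34,  s[6] = 1,  s[7] = 13,  s[8] = 15,  s[9] = 27,  s[10] = 29.
Since s[10] = s[0] = 29, the sequence is periodic with period 10.
So s[164] = s[0 + ((164-0) mod 10)] = s[4] = 22.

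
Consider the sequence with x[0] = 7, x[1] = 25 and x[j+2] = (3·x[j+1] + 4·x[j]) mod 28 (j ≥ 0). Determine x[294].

7

x[0] = 7; x[1] = 25; x[2] = 19; x[3] = 17; x[4] = 15; x[5] = 1; x[6] = 7; x[7] = 25.
The sequence repeats with period 6.
So x[294] = x[0 + ((294-0) mod 6)] = x[0] = 7.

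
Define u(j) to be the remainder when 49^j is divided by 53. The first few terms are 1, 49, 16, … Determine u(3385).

u(0) = 1, u(1) = 49, u(2) = 16, u(3) = 42, u(4) = 44, u(5) = 36, u(6) = 15, u(7) = 46, u(8) = 28, u(9) = 47, u(10) = 24, u(11) = 10, u(12) = 13, u(13) = 1.
The sequence repeats with period 13.
(3385 - 0) mod 13 = 5, so u(3385) = u(5) = 36.

36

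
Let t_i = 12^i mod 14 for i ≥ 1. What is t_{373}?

12

t_1 = 12,  t_2 = 4,  t_3 = 6,  t_4 = 2,  t_5 = 10,  t_6 = 8,  t_7 = 12.
The sequence repeats with period 6.
(373 - 1) mod 6 = 0, so t_{373} = t_1 = 12.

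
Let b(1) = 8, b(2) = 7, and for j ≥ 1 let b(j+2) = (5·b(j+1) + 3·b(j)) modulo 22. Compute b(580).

0

b(1) = 8,  b(2) = 7,  b(3) = 15,  b(4) = 8,  b(5) = 19,  b(6) = 9,  b(7) = 14,  b(8) = 9,  b(9) = 21,  b(10) = 0,  b(11) = 19,  b(12) = 7,  b(13) = 4,  b(14) = 19,  b(15) = 19,  b(16) = 20,  b(17) = 3,  b(18) = 9,  b(19) = 10,  b(20) = 11,  b(21) = 19,  b(22) = 18,  b(23) = 15,  b(24) = 19,  b(25) = 8,  b(26) = 9,  b(27) = 3,  b(28) = 20,  b(29) = 21,  b(30) = 11,  b(31) = 8,  b(32) = 7.
Since (b(31), b(32)) = (b(1), b(2)) = (8, 7) (two consecutive terms determine the rest), the sequence is periodic with period 30.
(580 - 1) mod 30 = 9, so b(580) = b(10) = 0.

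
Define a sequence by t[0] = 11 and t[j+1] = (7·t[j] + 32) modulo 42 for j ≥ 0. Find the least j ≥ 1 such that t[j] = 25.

Computing terms: t[0] = 11; t[1] = 25; t[2] = 39; t[3] = 11.
The sequence repeats with period 3.
The value 25 first appears (with j ≥ 1) at t[1].

1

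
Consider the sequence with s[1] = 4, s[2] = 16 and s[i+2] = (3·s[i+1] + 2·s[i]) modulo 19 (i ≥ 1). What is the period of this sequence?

18

Computing terms: s[1] = 4; s[2] = 16; s[3] = 18; s[4] = 10; s[5] = 9; s[6] = 9; s[7] = 7; s[8] = 1; s[9] = 17; s[10] = 15; s[11] = 3; s[12] = 1; s[13] = 9; s[14] = 10; s[15] = 10; s[16] = 12; s[17] = 18; s[18] = 2; s[19] = 4; s[20] = 16.
The sequence repeats with period 18.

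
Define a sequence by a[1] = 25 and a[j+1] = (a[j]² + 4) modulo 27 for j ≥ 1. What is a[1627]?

We have a[1] = 25; a[2] = 8; a[3] = 14; a[4] = 11; a[5] = 17; a[6] = 23; a[7] = 20; a[8] = 26; a[9] = 5; a[10] = 2; a[11] = 8.
Since a[11] = a[2] = 8, the sequence is eventually periodic: after a pre-period of length 1 it cycles with period 9.
For j ≥ 2, a[j] depends only on (j - 2) mod 9. (1627 - 2) mod 9 = 5, so a[1627] = a[7] = 20.

20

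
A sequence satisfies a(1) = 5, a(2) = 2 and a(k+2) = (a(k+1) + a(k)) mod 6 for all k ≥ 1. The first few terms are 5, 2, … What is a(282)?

We have a(1) = 5, a(2) = 2, a(3) = 1, a(4) = 3, a(5) = 4, a(6) = 1, a(7) = 5, a(8) = 0, a(9) = 5, a(10) = 5, a(11) = 4, a(12) = 3, a(13) = 1, a(14) = 4, a(15) = 5, a(16) = 3, a(17) = 2, a(18) = 5, a(19) = 1, a(20) = 0, a(21) = 1, a(22) = 1, a(23) = 2, a(24) = 3, a(25) = 5, a(26) = 2.
The sequence repeats with period 24.
(282 - 1) mod 24 = 17, so a(282) = a(18) = 5.

5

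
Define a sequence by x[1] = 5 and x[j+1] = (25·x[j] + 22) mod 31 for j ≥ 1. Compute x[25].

5

Listing terms: x[1] = 5, x[2] = 23, x[3] = 8, x[4] = 5.
Since x[4] = x[1] = 5, the sequence is periodic with period 3.
(25 - 1) mod 3 = 0, so x[25] = x[1] = 5.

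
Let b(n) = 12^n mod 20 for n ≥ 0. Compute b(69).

12

We have b(0) = 1; b(1) = 12; b(2) = 4; b(3) = 8; b(4) = 16; b(5) = 12.
Since b(5) = b(1) = 12, the sequence is eventually periodic: after a pre-period of length 1 it cycles with period 4.
For n ≥ 1, b(n) depends only on (n - 1) mod 4. (69 - 1) mod 4 = 0, so b(69) = b(1) = 12.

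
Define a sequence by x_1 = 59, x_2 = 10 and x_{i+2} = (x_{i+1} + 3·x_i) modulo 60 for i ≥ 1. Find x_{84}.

13

Listing terms: x_1 = 59; x_2 = 10; x_3 = 7; x_4 = 37; x_5 = 58; x_6 = 49; x_7 = 43; x_8 = 10; x_9 = 19; x_{10} = 49; x_{11} = 46; x_{12} = 13; x_{13} = 31; x_{14} = 10; x_{15} = 43; x_{16} = 13; x_{17} = 22; x_{18} = 1; x_{19} = 7; x_{20} = 10; x_{21} = 31; x_{22} = 1; x_{23} = 34; x_{24} = 37; x_{25} = 19; x_{26} = 10; x_{27} = 7.
Since (x_{26}, x_{27}) = (x_2, x_3) = (10, 7) (two consecutive terms determine the rest), the sequence is eventually periodic: after a pre-period of length 1 it cycles with period 24.
For i ≥ 2, x_i depends only on (i - 2) mod 24. (84 - 2) mod 24 = 10, so x_{84} = x_{12} = 13.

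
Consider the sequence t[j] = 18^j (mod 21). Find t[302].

Computing terms: t[1] = 18; t[2] = 9; t[3] = 15; t[4] = 18.
Since t[4] = t[1] = 18, the sequence is periodic with period 3.
(302 - 1) mod 3 = 1, so t[302] = t[2] = 9.

9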